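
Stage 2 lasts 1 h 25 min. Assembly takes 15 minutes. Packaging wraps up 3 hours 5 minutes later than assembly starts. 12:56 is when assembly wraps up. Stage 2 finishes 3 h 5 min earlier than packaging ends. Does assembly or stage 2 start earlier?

Assembly starts at 12:56 − 15 min = 12:41.
Packaging ends at 12:41 + 185 min = 15:46.
Stage 2 ends at 15:46 − 185 min = 12:41.
Stage 2 starts at 12:41 − 85 min = 11:16.
Assembly starts at 12:41 and stage 2 starts at 11:16, so stage 2 is first.

stage 2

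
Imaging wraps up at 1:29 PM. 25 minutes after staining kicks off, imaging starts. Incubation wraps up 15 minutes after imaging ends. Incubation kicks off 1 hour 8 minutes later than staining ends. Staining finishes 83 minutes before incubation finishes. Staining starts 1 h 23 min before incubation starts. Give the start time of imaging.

Incubation ends at 1:29 PM + 15 min = 1:44 PM.
Staining ends at 1:44 PM − 83 min = 12:21 PM.
Incubation starts at 12:21 PM + 68 min = 1:29 PM.
Staining starts at 1:29 PM − 83 min = 12:06 PM.
Imaging starts at 12:06 PM + 25 min = 12:31 PM.

12:31 PM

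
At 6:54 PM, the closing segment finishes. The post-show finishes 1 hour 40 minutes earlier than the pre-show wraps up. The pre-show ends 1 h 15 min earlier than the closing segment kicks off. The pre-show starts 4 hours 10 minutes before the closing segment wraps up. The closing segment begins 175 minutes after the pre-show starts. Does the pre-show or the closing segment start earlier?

the pre-show

The pre-show starts at 6:54 PM − 250 min = 2:44 PM.
The closing segment starts at 2:44 PM + 175 min = 5:39 PM.
The pre-show starts at 2:44 PM and the closing segment starts at 5:39 PM, so the pre-show is first.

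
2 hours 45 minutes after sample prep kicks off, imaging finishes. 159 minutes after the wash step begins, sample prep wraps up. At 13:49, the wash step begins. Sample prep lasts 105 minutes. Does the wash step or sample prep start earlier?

the wash step

Sample prep ends at 13:49 + 159 min = 16:28.
Sample prep starts at 16:28 − 105 min = 14:43.
The wash step starts at 13:49 and sample prep starts at 14:43, so the wash step is first.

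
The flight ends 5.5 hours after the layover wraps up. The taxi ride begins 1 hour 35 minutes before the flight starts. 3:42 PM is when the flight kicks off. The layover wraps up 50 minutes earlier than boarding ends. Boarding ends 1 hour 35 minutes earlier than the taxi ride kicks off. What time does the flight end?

5:12 PM

The taxi ride starts at 3:42 PM − 95 min = 2:07 PM.
Boarding ends at 2:07 PM − 95 min = 12:32 PM.
The layover ends at 12:32 PM − 50 min = 11:42 AM.
The flight ends at 11:42 AM + 330 min = 5:12 PM.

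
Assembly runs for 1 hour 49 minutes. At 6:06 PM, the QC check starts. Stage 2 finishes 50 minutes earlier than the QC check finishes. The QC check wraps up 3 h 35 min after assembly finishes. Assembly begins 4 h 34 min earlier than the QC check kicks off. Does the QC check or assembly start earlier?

assembly

Assembly starts at 6:06 PM − 274 min = 1:32 PM.
The QC check starts at 6:06 PM and assembly starts at 1:32 PM, so assembly is first.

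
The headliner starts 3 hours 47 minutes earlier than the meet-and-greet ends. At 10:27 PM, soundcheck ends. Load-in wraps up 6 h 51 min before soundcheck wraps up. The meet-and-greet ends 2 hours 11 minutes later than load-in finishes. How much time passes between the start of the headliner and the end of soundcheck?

Load-in ends at 10:27 PM − 411 min = 3:36 PM.
The meet-and-greet ends at 3:36 PM + 131 min = 5:47 PM.
The headliner starts at 5:47 PM − 227 min = 2:00 PM.
From 2:00 PM to 10:27 PM is 8 h 27 min.

8 h 27 min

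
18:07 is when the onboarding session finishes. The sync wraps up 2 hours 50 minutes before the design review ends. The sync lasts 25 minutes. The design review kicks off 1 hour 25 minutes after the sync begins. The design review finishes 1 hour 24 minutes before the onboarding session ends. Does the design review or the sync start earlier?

The design review ends at 18:07 − 84 min = 16:43.
The sync ends at 16:43 − 170 min = 13:53.
The sync starts at 13:53 − 25 min = 13:28.
The design review starts at 13:28 + 85 min = 14:53.
The design review starts at 14:53 and the sync starts at 13:28, so the sync is first.

the sync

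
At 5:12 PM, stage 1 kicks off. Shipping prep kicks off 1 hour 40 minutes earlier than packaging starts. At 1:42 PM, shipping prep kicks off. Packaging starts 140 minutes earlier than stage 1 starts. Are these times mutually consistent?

Packaging starts at 5:12 PM − 140 min = 2:52 PM.
Shipping prep starts at 2:52 PM − 100 min = 1:12 PM.
But shipping prep is also said to start at 1:42 PM — a 30-minute conflict.

No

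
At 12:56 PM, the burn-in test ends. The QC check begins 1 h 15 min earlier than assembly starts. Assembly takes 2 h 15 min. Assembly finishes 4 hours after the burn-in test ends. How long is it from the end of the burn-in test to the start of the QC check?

Assembly ends at 12:56 PM + 240 min = 4:56 PM.
Assembly starts at 4:56 PM − 135 min = 2:41 PM.
The QC check starts at 2:41 PM − 75 min = 1:26 PM.
From 12:56 PM to 1:26 PM is 0.5 hours.

0.5 hours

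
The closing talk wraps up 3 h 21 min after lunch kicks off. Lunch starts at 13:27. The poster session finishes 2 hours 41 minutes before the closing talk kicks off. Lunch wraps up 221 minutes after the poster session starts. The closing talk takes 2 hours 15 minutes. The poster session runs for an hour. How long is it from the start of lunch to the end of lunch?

The closing talk ends at 13:27 + 201 min = 16:48.
The closing talk starts at 16:48 − 135 min = 14:33.
The poster session ends at 14:33 − 161 min = 11:52.
The poster session starts at 11:52 − 60 min = 10:52.
Lunch ends at 10:52 + 221 min = 14:33.
From 13:27 to 14:33 is 1 hour 6 minutes.

1 hour 6 minutes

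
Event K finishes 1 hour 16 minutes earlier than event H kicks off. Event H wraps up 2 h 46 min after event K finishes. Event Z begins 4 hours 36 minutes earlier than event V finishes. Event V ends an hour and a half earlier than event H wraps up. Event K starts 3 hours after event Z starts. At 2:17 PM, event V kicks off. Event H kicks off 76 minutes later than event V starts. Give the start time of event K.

1:57 PM

Event H starts at 2:17 PM + 76 min = 3:33 PM.
Event K ends at 3:33 PM − 76 min = 2:17 PM.
Event H ends at 2:17 PM + 166 min = 5:03 PM.
Event V ends at 5:03 PM − 90 min = 3:33 PM.
Event Z starts at 3:33 PM − 276 min = 10:57 AM.
Event K starts at 10:57 AM + 180 min = 1:57 PM.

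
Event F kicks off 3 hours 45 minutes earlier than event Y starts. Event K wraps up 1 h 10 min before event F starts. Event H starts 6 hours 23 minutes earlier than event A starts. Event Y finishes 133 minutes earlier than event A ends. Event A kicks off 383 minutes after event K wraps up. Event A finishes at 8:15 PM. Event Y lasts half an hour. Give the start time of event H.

12:37 PM

Event Y ends at 8:15 PM − 133 min = 6:02 PM.
Event Y starts at 6:02 PM − 30 min = 5:32 PM.
Event F starts at 5:32 PM − 225 min = 1:47 PM.
Event K ends at 1:47 PM − 70 min = 12:37 PM.
Event A starts at 12:37 PM + 383 min = 7:00 PM.
Event H starts at 7:00 PM − 383 min = 12:37 PM.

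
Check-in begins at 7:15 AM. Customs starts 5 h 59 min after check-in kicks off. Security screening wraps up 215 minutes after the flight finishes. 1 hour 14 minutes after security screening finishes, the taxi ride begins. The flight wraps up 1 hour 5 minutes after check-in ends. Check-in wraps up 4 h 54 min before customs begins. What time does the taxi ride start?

Customs starts at 7:15 AM + 359 min = 1:14 PM.
Check-in ends at 1:14 PM − 294 min = 8:20 AM.
The flight ends at 8:20 AM + 65 min = 9:25 AM.
Security screening ends at 9:25 AM + 215 min = 1:00 PM.
The taxi ride starts at 1:00 PM + 74 min = 2:14 PM.

2:14 PM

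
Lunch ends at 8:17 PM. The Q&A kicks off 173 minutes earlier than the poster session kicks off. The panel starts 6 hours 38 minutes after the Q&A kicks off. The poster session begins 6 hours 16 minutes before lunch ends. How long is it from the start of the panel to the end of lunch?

The poster session starts at 8:17 PM − 376 min = 2:01 PM.
The Q&A starts at 2:01 PM − 173 min = 11:08 AM.
The panel starts at 11:08 AM + 398 min = 5:46 PM.
From 5:46 PM to 8:17 PM is 151 minutes.

151 minutes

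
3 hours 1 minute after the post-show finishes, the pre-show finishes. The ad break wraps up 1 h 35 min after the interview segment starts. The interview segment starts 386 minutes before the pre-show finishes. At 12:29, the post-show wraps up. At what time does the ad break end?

10:39

The pre-show ends at 12:29 + 181 min = 15:30.
The interview segment starts at 15:30 − 386 min = 09:04.
The ad break ends at 09:04 + 95 min = 10:39.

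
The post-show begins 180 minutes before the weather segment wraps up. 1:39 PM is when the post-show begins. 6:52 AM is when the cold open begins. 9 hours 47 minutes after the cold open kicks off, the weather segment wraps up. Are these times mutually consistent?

Yes

The weather segment ends at 6:52 AM + 587 min = 4:39 PM.
The post-show starts at 4:39 PM − 180 min = 1:39 PM.
That matches the stated 1:39 PM, so the schedule is consistent.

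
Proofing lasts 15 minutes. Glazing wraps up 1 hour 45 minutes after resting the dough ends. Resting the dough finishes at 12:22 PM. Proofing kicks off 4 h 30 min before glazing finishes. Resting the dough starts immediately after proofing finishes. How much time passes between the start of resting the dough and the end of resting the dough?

Glazing ends at 12:22 PM + 105 min = 2:07 PM.
Proofing starts at 2:07 PM − 270 min = 9:37 AM.
Proofing ends at 9:37 AM + 15 min = 9:52 AM.
So resting the dough starts at 9:52 AM.
From 9:52 AM to 12:22 PM is 2 h 30 min.

2 h 30 min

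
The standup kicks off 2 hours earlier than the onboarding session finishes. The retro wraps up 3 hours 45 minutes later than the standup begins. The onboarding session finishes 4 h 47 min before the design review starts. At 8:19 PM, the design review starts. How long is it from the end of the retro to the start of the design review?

3 hours 2 minutes

The onboarding session ends at 8:19 PM − 287 min = 3:32 PM.
The standup starts at 3:32 PM − 120 min = 1:32 PM.
The retro ends at 1:32 PM + 225 min = 5:17 PM.
From 5:17 PM to 8:19 PM is 3 hours 2 minutes.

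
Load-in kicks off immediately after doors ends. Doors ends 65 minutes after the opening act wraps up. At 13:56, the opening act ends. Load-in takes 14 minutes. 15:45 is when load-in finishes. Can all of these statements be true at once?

No

Doors ends at 13:56 + 65 min = 15:01.
So load-in starts at 15:01.
Load-in ends at 15:01 + 14 min = 15:15.
But load-in is also said to end at 15:45 — a 30-minute conflict.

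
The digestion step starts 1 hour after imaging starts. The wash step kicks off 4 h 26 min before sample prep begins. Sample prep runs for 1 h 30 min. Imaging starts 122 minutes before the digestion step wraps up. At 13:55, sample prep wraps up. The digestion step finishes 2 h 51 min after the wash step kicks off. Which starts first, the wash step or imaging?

Sample prep starts at 13:55 − 90 min = 12:25.
The wash step starts at 12:25 − 266 min = 07:59.
The digestion step ends at 07:59 + 171 min = 10:50.
Imaging starts at 10:50 − 122 min = 08:48.
The wash step starts at 07:59 and imaging starts at 08:48, so the wash step is first.

the wash step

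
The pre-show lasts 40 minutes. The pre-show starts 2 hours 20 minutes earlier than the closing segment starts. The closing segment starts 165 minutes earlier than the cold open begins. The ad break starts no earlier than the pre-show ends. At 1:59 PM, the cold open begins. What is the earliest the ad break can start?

9:34 AM

The closing segment starts at 1:59 PM − 165 min = 11:14 AM.
The pre-show starts at 11:14 AM − 140 min = 8:54 AM.
The pre-show ends at 8:54 AM + 40 min = 9:34 AM.
The ad break is bounded by the pre-show, so the earliest it can start is 9:34 AM.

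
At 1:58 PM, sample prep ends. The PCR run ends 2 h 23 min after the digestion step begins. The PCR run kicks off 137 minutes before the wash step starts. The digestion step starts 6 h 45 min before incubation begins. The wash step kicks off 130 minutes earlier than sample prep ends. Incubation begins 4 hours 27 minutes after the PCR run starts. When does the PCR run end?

The wash step starts at 1:58 PM − 130 min = 11:48 AM.
The PCR run starts at 11:48 AM − 137 min = 9:31 AM.
Incubation starts at 9:31 AM + 267 min = 1:58 PM.
The digestion step starts at 1:58 PM − 405 min = 7:13 AM.
The PCR run ends at 7:13 AM + 143 min = 9:36 AM.

9:36 AM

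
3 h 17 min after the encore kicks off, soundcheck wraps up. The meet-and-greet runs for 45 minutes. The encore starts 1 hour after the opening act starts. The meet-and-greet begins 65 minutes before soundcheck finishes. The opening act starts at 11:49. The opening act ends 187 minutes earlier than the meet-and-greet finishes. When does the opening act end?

12:39

The encore starts at 11:49 + 60 min = 12:49.
Soundcheck ends at 12:49 + 197 min = 16:06.
The meet-and-greet starts at 16:06 − 65 min = 15:01.
The meet-and-greet ends at 15:01 + 45 min = 15:46.
The opening act ends at 15:46 − 187 min = 12:39.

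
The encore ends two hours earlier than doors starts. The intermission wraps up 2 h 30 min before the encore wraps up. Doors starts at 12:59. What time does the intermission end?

08:29

The encore ends at 12:59 − 120 min = 10:59.
The intermission ends at 10:59 − 150 min = 08:29.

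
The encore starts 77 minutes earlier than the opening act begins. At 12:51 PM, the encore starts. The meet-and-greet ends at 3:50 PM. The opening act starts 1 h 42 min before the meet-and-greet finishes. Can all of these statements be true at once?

The opening act starts at 3:50 PM − 102 min = 2:08 PM.
The encore starts at 2:08 PM − 77 min = 12:51 PM.
That matches the stated 12:51 PM, so the schedule is consistent.

Yes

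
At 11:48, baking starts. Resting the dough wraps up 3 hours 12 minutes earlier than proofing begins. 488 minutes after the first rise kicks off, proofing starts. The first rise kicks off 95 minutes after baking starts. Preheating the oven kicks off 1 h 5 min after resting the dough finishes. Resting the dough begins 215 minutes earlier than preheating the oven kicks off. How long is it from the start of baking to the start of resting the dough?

The first rise starts at 11:48 + 95 min = 13:23.
Proofing starts at 13:23 + 488 min = 21:31.
Resting the dough ends at 21:31 − 192 min = 18:19.
Preheating the oven starts at 18:19 + 65 min = 19:24.
Resting the dough starts at 19:24 − 215 min = 15:49.
From 11:48 to 15:49 is 4 h 1 min.

4 h 1 min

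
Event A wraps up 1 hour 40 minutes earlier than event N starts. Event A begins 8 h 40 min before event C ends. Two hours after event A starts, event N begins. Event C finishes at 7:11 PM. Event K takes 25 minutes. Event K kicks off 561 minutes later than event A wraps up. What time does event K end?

Event A starts at 7:11 PM − 520 min = 10:31 AM.
Event N starts at 10:31 AM + 120 min = 12:31 PM.
Event A ends at 12:31 PM − 100 min = 10:51 AM.
Event K starts at 10:51 AM + 561 min = 8:12 PM.
Event K ends at 8:12 PM + 25 min = 8:37 PM.

8:37 PM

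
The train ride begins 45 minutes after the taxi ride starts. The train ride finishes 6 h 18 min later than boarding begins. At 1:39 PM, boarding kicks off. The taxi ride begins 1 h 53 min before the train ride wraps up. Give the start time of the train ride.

The train ride ends at 1:39 PM + 378 min = 7:57 PM.
The taxi ride starts at 7:57 PM − 113 min = 6:04 PM.
The train ride starts at 6:04 PM + 45 min = 6:49 PM.

6:49 PM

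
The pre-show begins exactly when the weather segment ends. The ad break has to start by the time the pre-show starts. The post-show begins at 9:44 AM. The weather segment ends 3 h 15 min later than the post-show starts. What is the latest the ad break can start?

12:59 PM

The weather segment ends at 9:44 AM + 195 min = 12:59 PM.
So the pre-show starts at 12:59 PM.
The ad break is bounded by the pre-show, so the latest it can start is 12:59 PM.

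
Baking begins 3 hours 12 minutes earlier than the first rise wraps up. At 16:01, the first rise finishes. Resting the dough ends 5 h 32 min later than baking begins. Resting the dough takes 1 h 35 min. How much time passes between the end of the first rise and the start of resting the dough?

45 minutes

Baking starts at 16:01 − 192 min = 12:49.
Resting the dough ends at 12:49 + 332 min = 18:21.
Resting the dough starts at 18:21 − 95 min = 16:46.
From 16:01 to 16:46 is 45 minutes.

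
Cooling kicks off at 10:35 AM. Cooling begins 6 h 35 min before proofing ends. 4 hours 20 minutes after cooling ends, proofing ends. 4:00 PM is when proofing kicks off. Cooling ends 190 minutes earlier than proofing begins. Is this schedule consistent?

Yes

Cooling ends at 4:00 PM − 190 min = 12:50 PM.
Proofing ends at 12:50 PM + 260 min = 5:10 PM.
Cooling starts at 5:10 PM − 395 min = 10:35 AM.
That matches the stated 10:35 AM, so the schedule is consistent.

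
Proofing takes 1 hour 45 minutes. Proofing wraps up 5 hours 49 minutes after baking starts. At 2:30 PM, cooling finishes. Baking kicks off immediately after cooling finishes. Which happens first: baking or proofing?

Baking starts at 2:30 PM.
Proofing ends at 2:30 PM + 349 min = 8:19 PM.
Proofing starts at 8:19 PM − 105 min = 6:34 PM.
Baking starts at 2:30 PM and proofing starts at 6:34 PM, so baking is first.

baking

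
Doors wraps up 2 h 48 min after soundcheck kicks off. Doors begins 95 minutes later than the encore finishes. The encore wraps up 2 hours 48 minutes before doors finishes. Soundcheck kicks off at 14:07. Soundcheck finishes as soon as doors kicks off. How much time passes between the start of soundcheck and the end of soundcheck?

1 h 35 min

Doors ends at 14:07 + 168 min = 16:55.
The encore ends at 16:55 − 168 min = 14:07.
Doors starts at 14:07 + 95 min = 15:42.
So soundcheck ends at 15:42.
From 14:07 to 15:42 is 1 h 35 min.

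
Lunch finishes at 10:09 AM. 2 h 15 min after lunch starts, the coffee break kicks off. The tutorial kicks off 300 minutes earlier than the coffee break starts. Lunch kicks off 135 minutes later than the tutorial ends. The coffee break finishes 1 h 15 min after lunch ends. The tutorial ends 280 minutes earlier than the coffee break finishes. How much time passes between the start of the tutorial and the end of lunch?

3 h 55 min

The coffee break ends at 10:09 AM + 75 min = 11:24 AM.
The tutorial ends at 11:24 AM − 280 min = 6:44 AM.
Lunch starts at 6:44 AM + 135 min = 8:59 AM.
The coffee break starts at 8:59 AM + 135 min = 11:14 AM.
The tutorial starts at 11:14 AM − 300 min = 6:14 AM.
From 6:14 AM to 10:09 AM is 3 h 55 min.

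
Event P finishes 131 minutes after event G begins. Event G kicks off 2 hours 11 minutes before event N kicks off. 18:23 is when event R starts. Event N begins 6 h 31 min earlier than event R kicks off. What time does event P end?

Event N starts at 18:23 − 391 min = 11:52.
Event G starts at 11:52 − 131 min = 09:41.
Event P ends at 09:41 + 131 min = 11:52.

11:52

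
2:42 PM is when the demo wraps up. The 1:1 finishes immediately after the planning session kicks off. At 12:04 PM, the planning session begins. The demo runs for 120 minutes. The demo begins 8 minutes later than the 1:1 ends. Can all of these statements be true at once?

No

The 1:1 ends at 12:04 PM.
The demo starts at 12:04 PM + 8 min = 12:12 PM.
The demo ends at 12:12 PM + 120 min = 2:12 PM.
But the demo is also said to end at 2:42 PM — a 30-minute conflict.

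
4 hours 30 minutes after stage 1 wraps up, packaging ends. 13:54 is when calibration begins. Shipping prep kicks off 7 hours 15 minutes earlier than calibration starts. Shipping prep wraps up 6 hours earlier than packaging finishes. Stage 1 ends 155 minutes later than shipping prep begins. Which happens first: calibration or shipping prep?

shipping prep

Shipping prep starts at 13:54 − 435 min = 06:39.
Calibration starts at 13:54 and shipping prep starts at 06:39, so shipping prep is first.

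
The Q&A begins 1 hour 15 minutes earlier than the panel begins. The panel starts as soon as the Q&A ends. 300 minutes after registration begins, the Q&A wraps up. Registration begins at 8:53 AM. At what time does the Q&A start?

12:38 PM

The Q&A ends at 8:53 AM + 300 min = 1:53 PM.
So the panel starts at 1:53 PM.
The Q&A starts at 1:53 PM − 75 min = 12:38 PM.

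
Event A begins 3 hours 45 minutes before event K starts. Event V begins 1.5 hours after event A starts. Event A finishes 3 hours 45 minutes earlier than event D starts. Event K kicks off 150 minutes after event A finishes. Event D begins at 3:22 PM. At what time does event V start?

11:52 AM

Event A ends at 3:22 PM − 225 min = 11:37 AM.
Event K starts at 11:37 AM + 150 min = 2:07 PM.
Event A starts at 2:07 PM − 225 min = 10:22 AM.
Event V starts at 10:22 AM + 90 min = 11:52 AM.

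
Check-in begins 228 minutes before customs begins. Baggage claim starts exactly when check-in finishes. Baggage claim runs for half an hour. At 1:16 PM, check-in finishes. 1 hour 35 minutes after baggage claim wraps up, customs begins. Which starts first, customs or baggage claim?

Baggage claim starts at 1:16 PM.
Baggage claim ends at 1:16 PM + 30 min = 1:46 PM.
Customs starts at 1:46 PM + 95 min = 3:21 PM.
Customs starts at 3:21 PM and baggage claim starts at 1:16 PM, so baggage claim is first.

baggage claim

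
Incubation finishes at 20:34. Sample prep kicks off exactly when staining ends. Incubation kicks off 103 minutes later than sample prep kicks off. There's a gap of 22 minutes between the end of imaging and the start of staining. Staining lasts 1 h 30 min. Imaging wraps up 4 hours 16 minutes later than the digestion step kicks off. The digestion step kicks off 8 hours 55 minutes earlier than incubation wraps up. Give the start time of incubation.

19:30

The digestion step starts at 20:34 − 535 min = 11:39.
Imaging ends at 11:39 + 256 min = 15:55.
Staining starts at 15:55 + 22 min = 16:17.
Staining ends at 16:17 + 90 min = 17:47.
So sample prep starts at 17:47.
Incubation starts at 17:47 + 103 min = 19:30.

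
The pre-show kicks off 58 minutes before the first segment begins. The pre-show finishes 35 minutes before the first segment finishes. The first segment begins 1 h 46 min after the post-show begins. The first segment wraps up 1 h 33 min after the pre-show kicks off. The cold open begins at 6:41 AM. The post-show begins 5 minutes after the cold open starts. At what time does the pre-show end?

The post-show starts at 6:41 AM + 5 min = 6:46 AM.
The first segment starts at 6:46 AM + 106 min = 8:32 AM.
The pre-show starts at 8:32 AM − 58 min = 7:34 AM.
The first segment ends at 7:34 AM + 93 min = 9:07 AM.
The pre-show ends at 9:07 AM − 35 min = 8:32 AM.

8:32 AM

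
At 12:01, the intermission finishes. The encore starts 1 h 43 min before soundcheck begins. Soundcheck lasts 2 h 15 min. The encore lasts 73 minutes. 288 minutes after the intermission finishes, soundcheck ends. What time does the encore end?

14:04

Soundcheck ends at 12:01 + 288 min = 16:49.
Soundcheck starts at 16:49 − 135 min = 14:34.
The encore starts at 14:34 − 103 min = 12:51.
The encore ends at 12:51 + 73 min = 14:04.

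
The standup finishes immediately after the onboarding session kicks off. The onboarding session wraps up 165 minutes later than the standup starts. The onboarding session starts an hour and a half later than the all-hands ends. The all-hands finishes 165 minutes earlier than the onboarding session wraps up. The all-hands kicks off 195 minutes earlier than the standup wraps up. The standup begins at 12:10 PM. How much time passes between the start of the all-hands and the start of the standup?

The onboarding session ends at 12:10 PM + 165 min = 2:55 PM.
The all-hands ends at 2:55 PM − 165 min = 12:10 PM.
The onboarding session starts at 12:10 PM + 90 min = 1:40 PM.
So the standup ends at 1:40 PM.
The all-hands starts at 1:40 PM − 195 min = 10:25 AM.
From 10:25 AM to 12:10 PM is 1 hour 45 minutes.

1 hour 45 minutes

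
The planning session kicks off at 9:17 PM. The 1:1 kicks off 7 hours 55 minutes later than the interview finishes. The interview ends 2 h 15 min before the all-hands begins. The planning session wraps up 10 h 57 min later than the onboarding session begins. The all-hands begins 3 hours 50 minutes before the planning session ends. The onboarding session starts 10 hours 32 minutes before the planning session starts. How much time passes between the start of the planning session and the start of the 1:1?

The onboarding session starts at 9:17 PM − 632 min = 10:45 AM.
The planning session ends at 10:45 AM + 657 min = 9:42 PM.
The all-hands starts at 9:42 PM − 230 min = 5:52 PM.
The interview ends at 5:52 PM − 135 min = 3:37 PM.
The 1:1 starts at 3:37 PM + 475 min = 11:32 PM.
From 9:17 PM to 11:32 PM is 135 minutes.

135 minutes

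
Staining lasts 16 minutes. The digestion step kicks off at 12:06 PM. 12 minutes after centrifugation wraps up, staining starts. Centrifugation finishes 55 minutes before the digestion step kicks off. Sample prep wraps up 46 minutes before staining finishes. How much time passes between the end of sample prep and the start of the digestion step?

1 hour 13 minutes

Centrifugation ends at 12:06 PM − 55 min = 11:11 AM.
Staining starts at 11:11 AM + 12 min = 11:23 AM.
Staining ends at 11:23 AM + 16 min = 11:39 AM.
Sample prep ends at 11:39 AM − 46 min = 10:53 AM.
From 10:53 AM to 12:06 PM is 1 hour 13 minutes.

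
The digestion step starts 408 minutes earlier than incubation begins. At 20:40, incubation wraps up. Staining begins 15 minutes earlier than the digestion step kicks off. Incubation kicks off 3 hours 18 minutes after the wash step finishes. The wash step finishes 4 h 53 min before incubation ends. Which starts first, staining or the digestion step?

staining

The wash step ends at 20:40 − 293 min = 15:47.
Incubation starts at 15:47 + 198 min = 19:05.
The digestion step starts at 19:05 − 408 min = 12:17.
Staining starts at 12:17 − 15 min = 12:02.
Staining starts at 12:02 and the digestion step starts at 12:17, so staining is first.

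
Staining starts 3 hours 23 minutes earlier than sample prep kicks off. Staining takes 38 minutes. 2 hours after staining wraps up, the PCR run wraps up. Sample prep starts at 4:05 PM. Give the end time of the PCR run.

Staining starts at 4:05 PM − 203 min = 12:42 PM.
Staining ends at 12:42 PM + 38 min = 1:20 PM.
The PCR run ends at 1:20 PM + 120 min = 3:20 PM.

3:20 PM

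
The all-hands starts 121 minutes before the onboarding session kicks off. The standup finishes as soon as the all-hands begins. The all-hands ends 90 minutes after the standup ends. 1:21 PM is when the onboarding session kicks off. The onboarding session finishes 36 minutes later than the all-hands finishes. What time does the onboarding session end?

1:26 PM

The all-hands starts at 1:21 PM − 121 min = 11:20 AM.
So the standup ends at 11:20 AM.
The all-hands ends at 11:20 AM + 90 min = 12:50 PM.
The onboarding session ends at 12:50 PM + 36 min = 1:26 PM.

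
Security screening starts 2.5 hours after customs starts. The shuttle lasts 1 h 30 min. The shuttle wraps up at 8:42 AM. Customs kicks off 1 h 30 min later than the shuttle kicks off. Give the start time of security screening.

11:12 AM

The shuttle starts at 8:42 AM − 90 min = 7:12 AM.
Customs starts at 7:12 AM + 90 min = 8:42 AM.
Security screening starts at 8:42 AM + 150 min = 11:12 AM.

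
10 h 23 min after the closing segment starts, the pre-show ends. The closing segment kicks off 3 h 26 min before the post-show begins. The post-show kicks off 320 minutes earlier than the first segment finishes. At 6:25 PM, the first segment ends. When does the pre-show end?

8:02 PM

The post-show starts at 6:25 PM − 320 min = 1:05 PM.
The closing segment starts at 1:05 PM − 206 min = 9:39 AM.
The pre-show ends at 9:39 AM + 623 min = 8:02 PM.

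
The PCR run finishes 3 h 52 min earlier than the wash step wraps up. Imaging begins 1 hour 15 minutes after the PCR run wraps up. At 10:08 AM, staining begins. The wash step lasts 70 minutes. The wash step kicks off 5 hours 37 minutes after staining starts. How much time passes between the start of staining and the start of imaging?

The wash step starts at 10:08 AM + 337 min = 3:45 PM.
The wash step ends at 3:45 PM + 70 min = 4:55 PM.
The PCR run ends at 4:55 PM − 232 min = 1:03 PM.
Imaging starts at 1:03 PM + 75 min = 2:18 PM.
From 10:08 AM to 2:18 PM is 250 minutes.

250 minutes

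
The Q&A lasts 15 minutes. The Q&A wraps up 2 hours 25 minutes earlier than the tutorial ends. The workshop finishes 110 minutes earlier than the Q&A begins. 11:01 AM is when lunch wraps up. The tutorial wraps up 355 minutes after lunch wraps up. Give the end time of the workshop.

12:26 PM

The tutorial ends at 11:01 AM + 355 min = 4:56 PM.
The Q&A ends at 4:56 PM − 145 min = 2:31 PM.
The Q&A starts at 2:31 PM − 15 min = 2:16 PM.
The workshop ends at 2:16 PM − 110 min = 12:26 PM.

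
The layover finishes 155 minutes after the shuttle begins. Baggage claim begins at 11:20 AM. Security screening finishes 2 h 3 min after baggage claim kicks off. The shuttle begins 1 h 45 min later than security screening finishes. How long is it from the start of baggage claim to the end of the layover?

Security screening ends at 11:20 AM + 123 min = 1:23 PM.
The shuttle starts at 1:23 PM + 105 min = 3:08 PM.
The layover ends at 3:08 PM + 155 min = 5:43 PM.
From 11:20 AM to 5:43 PM is 383 minutes.

383 minutes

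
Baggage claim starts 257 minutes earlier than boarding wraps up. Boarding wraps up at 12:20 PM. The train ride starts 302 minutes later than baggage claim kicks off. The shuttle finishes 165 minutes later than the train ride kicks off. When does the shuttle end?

Baggage claim starts at 12:20 PM − 257 min = 8:03 AM.
The train ride starts at 8:03 AM + 302 min = 1:05 PM.
The shuttle ends at 1:05 PM + 165 min = 3:50 PM.

3:50 PM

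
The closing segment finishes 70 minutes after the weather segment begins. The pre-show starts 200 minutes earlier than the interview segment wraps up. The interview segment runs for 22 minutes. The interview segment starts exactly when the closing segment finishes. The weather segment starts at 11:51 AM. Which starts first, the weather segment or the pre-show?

The closing segment ends at 11:51 AM + 70 min = 1:01 PM.
So the interview segment starts at 1:01 PM.
The interview segment ends at 1:01 PM + 22 min = 1:23 PM.
The pre-show starts at 1:23 PM − 200 min = 10:03 AM.
The weather segment starts at 11:51 AM and the pre-show starts at 10:03 AM, so the pre-show is first.

the pre-show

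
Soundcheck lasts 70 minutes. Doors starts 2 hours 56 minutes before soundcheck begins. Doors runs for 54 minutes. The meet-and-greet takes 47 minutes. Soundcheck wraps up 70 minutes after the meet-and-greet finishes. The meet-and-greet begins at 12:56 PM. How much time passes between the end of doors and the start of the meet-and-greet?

1 h 15 min

The meet-and-greet ends at 12:56 PM + 47 min = 1:43 PM.
Soundcheck ends at 1:43 PM + 70 min = 2:53 PM.
Soundcheck starts at 2:53 PM − 70 min = 1:43 PM.
Doors starts at 1:43 PM − 176 min = 10:47 AM.
Doors ends at 10:47 AM + 54 min = 11:41 AM.
From 11:41 AM to 12:56 PM is 1 h 15 min.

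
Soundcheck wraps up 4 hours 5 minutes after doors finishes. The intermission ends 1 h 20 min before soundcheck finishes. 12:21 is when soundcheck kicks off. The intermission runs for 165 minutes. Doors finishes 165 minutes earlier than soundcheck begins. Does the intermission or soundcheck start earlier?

the intermission

Doors ends at 12:21 − 165 min = 09:36.
Soundcheck ends at 09:36 + 245 min = 13:41.
The intermission ends at 13:41 − 80 min = 12:21.
The intermission starts at 12:21 − 165 min = 09:36.
The intermission starts at 09:36 and soundcheck starts at 12:21, so the intermission is first.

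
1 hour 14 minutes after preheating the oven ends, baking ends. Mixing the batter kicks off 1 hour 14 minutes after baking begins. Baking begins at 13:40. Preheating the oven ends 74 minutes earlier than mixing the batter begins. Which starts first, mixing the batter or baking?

baking

Mixing the batter starts at 13:40 + 74 min = 14:54.
Mixing the batter starts at 14:54 and baking starts at 13:40, so baking is first.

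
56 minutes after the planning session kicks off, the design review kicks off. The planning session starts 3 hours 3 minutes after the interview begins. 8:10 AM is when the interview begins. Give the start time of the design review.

12:09 PM

The planning session starts at 8:10 AM + 183 min = 11:13 AM.
The design review starts at 11:13 AM + 56 min = 12:09 PM.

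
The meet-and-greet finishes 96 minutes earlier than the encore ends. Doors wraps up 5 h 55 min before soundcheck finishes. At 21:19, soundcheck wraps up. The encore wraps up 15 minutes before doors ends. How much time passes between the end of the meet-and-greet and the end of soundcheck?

466 minutes

Doors ends at 21:19 − 355 min = 15:24.
The encore ends at 15:24 − 15 min = 15:09.
The meet-and-greet ends at 15:09 − 96 min = 13:33.
From 13:33 to 21:19 is 466 minutes.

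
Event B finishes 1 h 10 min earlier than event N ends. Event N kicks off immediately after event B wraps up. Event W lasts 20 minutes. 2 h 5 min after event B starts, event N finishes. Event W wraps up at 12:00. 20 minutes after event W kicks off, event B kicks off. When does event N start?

Event W starts at 12:00 − 20 min = 11:40.
Event B starts at 11:40 + 20 min = 12:00.
Event N ends at 12:00 + 125 min = 14:05.
Event B ends at 14:05 − 70 min = 12:55.
So event N starts at 12:55.

12:55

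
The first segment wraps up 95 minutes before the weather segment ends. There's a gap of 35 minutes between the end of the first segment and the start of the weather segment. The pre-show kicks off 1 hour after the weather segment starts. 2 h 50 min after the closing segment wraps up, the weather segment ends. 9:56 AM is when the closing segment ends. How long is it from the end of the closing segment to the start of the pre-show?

170 minutes

The weather segment ends at 9:56 AM + 170 min = 12:46 PM.
The first segment ends at 12:46 PM − 95 min = 11:11 AM.
The weather segment starts at 11:11 AM + 35 min = 11:46 AM.
The pre-show starts at 11:46 AM + 60 min = 12:46 PM.
From 9:56 AM to 12:46 PM is 170 minutes.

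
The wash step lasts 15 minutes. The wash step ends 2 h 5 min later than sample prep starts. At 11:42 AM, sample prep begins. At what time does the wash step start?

1:32 PM

The wash step ends at 11:42 AM + 125 min = 1:47 PM.
The wash step starts at 1:47 PM − 15 min = 1:32 PM.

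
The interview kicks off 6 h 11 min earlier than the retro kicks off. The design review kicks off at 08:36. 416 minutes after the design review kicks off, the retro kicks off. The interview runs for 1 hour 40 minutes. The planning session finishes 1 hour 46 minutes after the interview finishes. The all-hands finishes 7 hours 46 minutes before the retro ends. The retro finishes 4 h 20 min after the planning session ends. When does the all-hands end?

The retro starts at 08:36 + 416 min = 15:32.
The interview starts at 15:32 − 371 min = 09:21.
The interview ends at 09:21 + 100 min = 11:01.
The planning session ends at 11:01 + 106 min = 12:47.
The retro ends at 12:47 + 260 min = 17:07.
The all-hands ends at 17:07 − 466 min = 09:21.

09:21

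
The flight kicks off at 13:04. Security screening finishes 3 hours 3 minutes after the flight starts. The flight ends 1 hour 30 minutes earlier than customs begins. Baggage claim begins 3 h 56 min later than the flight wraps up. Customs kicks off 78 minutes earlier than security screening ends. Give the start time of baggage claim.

17:15

Security screening ends at 13:04 + 183 min = 16:07.
Customs starts at 16:07 − 78 min = 14:49.
The flight ends at 14:49 − 90 min = 13:19.
Baggage claim starts at 13:19 + 236 min = 17:15.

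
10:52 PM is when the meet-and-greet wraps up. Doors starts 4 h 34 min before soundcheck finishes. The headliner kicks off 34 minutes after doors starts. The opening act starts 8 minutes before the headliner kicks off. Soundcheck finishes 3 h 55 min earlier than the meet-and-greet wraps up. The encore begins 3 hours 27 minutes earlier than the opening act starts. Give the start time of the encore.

11:22 AM

Soundcheck ends at 10:52 PM − 235 min = 6:57 PM.
Doors starts at 6:57 PM − 274 min = 2:23 PM.
The headliner starts at 2:23 PM + 34 min = 2:57 PM.
The opening act starts at 2:57 PM − 8 min = 2:49 PM.
The encore starts at 2:49 PM − 207 min = 11:22 AM.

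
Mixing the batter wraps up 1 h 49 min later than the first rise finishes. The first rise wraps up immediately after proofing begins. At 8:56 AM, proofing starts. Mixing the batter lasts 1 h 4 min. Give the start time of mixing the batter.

9:41 AM

The first rise ends at 8:56 AM.
Mixing the batter ends at 8:56 AM + 109 min = 10:45 AM.
Mixing the batter starts at 10:45 AM − 64 min = 9:41 AM.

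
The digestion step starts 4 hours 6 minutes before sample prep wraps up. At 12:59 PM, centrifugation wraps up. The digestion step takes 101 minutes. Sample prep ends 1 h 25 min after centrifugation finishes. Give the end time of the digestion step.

11:59 AM

Sample prep ends at 12:59 PM + 85 min = 2:24 PM.
The digestion step starts at 2:24 PM − 246 min = 10:18 AM.
The digestion step ends at 10:18 AM + 101 min = 11:59 AM.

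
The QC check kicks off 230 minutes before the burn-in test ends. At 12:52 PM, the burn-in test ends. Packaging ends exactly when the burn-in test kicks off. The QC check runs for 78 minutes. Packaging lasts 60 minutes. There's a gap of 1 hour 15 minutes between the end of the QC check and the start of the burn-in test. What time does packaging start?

10:35 AM

The QC check starts at 12:52 PM − 230 min = 9:02 AM.
The QC check ends at 9:02 AM + 78 min = 10:20 AM.
The burn-in test starts at 10:20 AM + 75 min = 11:35 AM.
So packaging ends at 11:35 AM.
Packaging starts at 11:35 AM − 60 min = 10:35 AM.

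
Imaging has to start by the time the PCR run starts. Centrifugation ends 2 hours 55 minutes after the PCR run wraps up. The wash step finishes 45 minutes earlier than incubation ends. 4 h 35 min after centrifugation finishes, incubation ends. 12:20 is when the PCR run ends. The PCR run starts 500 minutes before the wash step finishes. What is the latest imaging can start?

Centrifugation ends at 12:20 + 175 min = 15:15.
Incubation ends at 15:15 + 275 min = 19:50.
The wash step ends at 19:50 − 45 min = 19:05.
The PCR run starts at 19:05 − 500 min = 10:45.
Imaging is bounded by the PCR run, so the latest it can start is 10:45.

10:45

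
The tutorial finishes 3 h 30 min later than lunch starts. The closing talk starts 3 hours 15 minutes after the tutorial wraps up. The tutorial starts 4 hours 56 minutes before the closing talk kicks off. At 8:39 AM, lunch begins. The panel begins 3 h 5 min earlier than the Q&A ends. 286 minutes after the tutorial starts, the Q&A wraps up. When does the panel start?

12:09 PM

The tutorial ends at 8:39 AM + 210 min = 12:09 PM.
The closing talk starts at 12:09 PM + 195 min = 3:24 PM.
The tutorial starts at 3:24 PM − 296 min = 10:28 AM.
The Q&A ends at 10:28 AM + 286 min = 3:14 PM.
The panel starts at 3:14 PM − 185 min = 12:09 PM.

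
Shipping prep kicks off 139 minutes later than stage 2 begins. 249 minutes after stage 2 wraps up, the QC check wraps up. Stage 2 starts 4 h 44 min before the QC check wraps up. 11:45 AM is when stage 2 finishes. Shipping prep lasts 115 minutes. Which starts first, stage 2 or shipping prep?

stage 2

The QC check ends at 11:45 AM + 249 min = 3:54 PM.
Stage 2 starts at 3:54 PM − 284 min = 11:10 AM.
Shipping prep starts at 11:10 AM + 139 min = 1:29 PM.
Stage 2 starts at 11:10 AM and shipping prep starts at 1:29 PM, so stage 2 is first.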